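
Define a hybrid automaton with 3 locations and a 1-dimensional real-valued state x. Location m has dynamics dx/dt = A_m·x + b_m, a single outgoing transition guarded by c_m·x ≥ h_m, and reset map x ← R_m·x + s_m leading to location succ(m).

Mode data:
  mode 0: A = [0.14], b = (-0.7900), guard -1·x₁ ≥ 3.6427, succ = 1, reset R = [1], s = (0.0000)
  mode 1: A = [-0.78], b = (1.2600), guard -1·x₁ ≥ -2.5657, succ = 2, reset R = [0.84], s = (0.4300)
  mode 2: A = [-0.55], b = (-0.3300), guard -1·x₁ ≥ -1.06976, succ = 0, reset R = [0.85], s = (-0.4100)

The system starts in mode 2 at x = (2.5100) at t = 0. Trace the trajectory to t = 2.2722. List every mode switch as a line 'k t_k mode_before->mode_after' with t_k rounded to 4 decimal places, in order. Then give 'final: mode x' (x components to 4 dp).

Mode 2: guard c·x = -1.0698 hit at Δt = 1.1308 (t = 1.1308), x⁻ = (1.0698) → reset → x⁺ = (0.4993), jump to mode 0
Mode 0: flow for 1.1414 to horizon, guard not reached → x = (-0.3919)

1 1.1308 2->0
final: 0 -0.3919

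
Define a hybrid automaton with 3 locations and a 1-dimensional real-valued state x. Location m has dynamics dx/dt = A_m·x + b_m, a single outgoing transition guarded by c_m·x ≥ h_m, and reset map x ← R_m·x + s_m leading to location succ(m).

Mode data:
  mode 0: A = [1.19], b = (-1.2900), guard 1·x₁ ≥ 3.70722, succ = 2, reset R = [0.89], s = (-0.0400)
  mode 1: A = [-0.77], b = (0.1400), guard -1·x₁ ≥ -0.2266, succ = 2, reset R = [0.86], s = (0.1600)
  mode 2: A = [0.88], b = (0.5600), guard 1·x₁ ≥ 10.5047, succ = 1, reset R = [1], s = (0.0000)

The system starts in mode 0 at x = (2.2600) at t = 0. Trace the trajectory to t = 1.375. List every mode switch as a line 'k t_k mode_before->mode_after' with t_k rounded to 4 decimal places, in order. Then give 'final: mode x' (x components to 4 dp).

1 0.6742 0->2
final: 2 6.5818

Mode 0: guard c·x = 3.7072 hit at Δt = 0.6742 (t = 0.6742), x⁻ = (3.7072) → reset → x⁺ = (3.2594), jump to mode 2
Mode 2: flow for 0.7008 to horizon, guard not reached → x = (6.5818)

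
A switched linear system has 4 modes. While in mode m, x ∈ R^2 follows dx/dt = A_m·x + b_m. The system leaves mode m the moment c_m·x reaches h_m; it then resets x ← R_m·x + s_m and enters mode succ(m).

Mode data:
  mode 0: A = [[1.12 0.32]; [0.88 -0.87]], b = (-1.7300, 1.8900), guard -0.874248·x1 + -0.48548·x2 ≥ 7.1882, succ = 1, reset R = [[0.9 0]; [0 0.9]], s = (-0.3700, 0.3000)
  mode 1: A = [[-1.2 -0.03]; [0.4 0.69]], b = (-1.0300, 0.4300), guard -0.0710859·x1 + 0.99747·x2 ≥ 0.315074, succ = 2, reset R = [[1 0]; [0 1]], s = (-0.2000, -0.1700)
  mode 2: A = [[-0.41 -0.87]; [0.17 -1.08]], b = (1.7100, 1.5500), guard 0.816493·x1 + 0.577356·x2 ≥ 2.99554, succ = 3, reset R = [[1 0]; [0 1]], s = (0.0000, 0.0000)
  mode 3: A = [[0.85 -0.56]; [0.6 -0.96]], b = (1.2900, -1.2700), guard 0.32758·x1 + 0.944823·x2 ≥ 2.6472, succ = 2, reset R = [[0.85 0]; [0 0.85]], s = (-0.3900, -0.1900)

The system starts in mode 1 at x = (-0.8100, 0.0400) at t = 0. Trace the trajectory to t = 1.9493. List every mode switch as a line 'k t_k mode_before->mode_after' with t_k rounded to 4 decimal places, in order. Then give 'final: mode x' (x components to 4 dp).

Mode 1: guard c·x = 0.3151 hit at Δt = 1.1332 (t = 1.1332), x⁻ = (-0.8489, 0.2554) → reset → x⁺ = (-1.0489, 0.0854), jump to mode 2
Mode 2: flow for 0.8161 to horizon, guard not reached → x = (0.1157, 0.8478)

1 1.1332 1->2
final: 2 0.1157 0.8478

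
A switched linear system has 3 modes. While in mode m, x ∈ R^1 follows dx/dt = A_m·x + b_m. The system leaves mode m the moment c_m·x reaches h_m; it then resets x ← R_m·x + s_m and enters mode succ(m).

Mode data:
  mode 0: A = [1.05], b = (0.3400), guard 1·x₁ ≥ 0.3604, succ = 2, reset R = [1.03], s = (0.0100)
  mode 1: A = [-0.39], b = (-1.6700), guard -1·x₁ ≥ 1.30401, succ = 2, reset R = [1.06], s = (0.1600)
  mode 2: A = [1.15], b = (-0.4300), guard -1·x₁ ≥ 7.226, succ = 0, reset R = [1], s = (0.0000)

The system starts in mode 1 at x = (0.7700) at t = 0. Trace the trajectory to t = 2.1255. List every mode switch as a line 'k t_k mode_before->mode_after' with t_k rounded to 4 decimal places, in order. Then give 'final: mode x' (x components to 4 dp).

1 1.3552 1->2
final: 2 -3.4968

Mode 1: guard c·x = 1.3040 hit at Δt = 1.3552 (t = 1.3552), x⁻ = (-1.3040) → reset → x⁺ = (-1.2223), jump to mode 2
Mode 2: flow for 0.7703 to horizon, guard not reached → x = (-3.4968)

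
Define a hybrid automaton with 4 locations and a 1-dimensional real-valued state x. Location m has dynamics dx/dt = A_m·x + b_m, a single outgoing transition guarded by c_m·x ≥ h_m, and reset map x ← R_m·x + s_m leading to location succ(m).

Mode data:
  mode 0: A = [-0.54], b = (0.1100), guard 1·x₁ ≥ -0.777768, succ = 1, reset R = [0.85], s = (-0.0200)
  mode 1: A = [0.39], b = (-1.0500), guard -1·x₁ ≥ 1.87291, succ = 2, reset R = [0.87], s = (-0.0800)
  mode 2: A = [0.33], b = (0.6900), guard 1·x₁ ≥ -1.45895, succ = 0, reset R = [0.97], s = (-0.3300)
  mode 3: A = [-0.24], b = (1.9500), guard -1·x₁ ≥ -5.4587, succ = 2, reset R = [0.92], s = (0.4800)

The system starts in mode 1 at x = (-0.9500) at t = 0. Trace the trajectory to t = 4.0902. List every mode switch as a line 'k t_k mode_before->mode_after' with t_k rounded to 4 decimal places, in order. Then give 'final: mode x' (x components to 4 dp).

1 0.5791 1->2
2 2.1087 2->0
3 3.3790 0->1
final: 1 -1.7594

Mode 1: guard c·x = 1.8729 hit at Δt = 0.5791 (t = 0.5791), x⁻ = (-1.8729) → reset → x⁺ = (-1.7094), jump to mode 2
Mode 2: guard c·x = -1.4589 hit at Δt = 1.5296 (t = 2.1087), x⁻ = (-1.4589) → reset → x⁺ = (-1.7452), jump to mode 0
Mode 0: guard c·x = -0.7778 hit at Δt = 1.2703 (t = 3.3790), x⁻ = (-0.7778) → reset → x⁺ = (-0.6811), jump to mode 1
Mode 1: flow for 0.7112 to horizon, guard not reached → x = (-1.7594)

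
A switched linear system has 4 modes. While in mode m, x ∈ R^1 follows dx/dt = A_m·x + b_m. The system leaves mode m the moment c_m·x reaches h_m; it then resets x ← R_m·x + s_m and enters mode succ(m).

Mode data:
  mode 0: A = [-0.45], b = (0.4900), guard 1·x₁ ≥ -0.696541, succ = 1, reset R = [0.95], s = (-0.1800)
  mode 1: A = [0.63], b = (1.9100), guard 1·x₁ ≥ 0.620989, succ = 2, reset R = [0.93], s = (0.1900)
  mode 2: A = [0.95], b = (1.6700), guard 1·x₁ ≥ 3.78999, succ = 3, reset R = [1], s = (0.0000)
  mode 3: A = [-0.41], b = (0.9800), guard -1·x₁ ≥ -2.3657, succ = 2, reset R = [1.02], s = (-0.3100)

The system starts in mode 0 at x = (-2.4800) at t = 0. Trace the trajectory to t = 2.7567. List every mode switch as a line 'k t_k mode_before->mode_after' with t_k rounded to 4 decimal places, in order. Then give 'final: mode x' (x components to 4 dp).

Mode 0: guard c·x = -0.6965 hit at Δt = 1.5391 (t = 1.5391), x⁻ = (-0.6965) → reset → x⁺ = (-0.8417), jump to mode 1
Mode 1: guard c·x = 0.6210 hit at Δt = 0.8120 (t = 2.3511), x⁻ = (0.6210) → reset → x⁺ = (0.7675), jump to mode 2
Mode 2: flow for 0.4056 to horizon, guard not reached → x = (1.9547)

1 1.5391 0->1
2 2.3511 1->2
final: 2 1.9547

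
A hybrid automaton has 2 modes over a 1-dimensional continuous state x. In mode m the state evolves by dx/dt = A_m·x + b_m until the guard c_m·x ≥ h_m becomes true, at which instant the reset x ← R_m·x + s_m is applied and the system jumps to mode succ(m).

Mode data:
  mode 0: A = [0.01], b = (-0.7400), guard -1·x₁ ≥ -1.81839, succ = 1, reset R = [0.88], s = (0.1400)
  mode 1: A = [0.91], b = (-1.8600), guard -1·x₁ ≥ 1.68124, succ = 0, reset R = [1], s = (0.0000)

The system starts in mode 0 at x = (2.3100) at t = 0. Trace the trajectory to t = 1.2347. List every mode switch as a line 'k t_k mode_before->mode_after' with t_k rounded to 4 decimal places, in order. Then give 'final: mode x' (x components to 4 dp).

Mode 0: guard c·x = -1.8184 hit at Δt = 0.6834 (t = 0.6834), x⁻ = (1.8184) → reset → x⁺ = (1.7402), jump to mode 1
Mode 1: flow for 0.5513 to horizon, guard not reached → x = (1.5423)

1 0.6834 0->1
final: 1 1.5423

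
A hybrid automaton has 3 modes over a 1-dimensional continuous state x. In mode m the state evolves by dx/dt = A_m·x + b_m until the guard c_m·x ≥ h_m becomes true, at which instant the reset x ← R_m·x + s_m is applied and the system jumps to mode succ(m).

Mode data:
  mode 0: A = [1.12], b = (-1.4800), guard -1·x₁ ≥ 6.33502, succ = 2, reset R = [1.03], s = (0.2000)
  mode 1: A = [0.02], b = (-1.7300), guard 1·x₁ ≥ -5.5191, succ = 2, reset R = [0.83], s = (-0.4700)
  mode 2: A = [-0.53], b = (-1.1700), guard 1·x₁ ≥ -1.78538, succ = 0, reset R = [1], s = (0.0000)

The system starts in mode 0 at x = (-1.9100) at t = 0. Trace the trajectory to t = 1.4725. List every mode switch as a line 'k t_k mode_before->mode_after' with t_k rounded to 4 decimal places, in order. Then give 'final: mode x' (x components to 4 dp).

1 0.7702 0->2
final: 2 -5.0454

Mode 0: guard c·x = 6.3350 hit at Δt = 0.7702 (t = 0.7702), x⁻ = (-6.3350) → reset → x⁺ = (-6.3251), jump to mode 2
Mode 2: flow for 0.7023 to horizon, guard not reached → x = (-5.0454)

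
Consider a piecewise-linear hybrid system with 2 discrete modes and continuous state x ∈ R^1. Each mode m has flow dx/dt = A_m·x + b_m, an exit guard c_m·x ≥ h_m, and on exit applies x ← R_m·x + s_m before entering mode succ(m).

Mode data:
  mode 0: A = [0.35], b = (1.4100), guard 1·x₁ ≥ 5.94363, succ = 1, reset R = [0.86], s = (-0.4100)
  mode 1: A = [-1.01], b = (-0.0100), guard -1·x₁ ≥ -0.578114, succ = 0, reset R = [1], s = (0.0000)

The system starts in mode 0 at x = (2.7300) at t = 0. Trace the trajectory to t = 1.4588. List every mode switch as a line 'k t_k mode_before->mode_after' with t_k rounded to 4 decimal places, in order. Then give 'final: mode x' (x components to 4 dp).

Mode 0: guard c·x = 5.9436 hit at Δt = 1.1114 (t = 1.1114), x⁻ = (5.9436) → reset → x⁺ = (4.7015), jump to mode 1
Mode 1: flow for 0.3474 to horizon, guard not reached → x = (3.3073)

1 1.1114 0->1
final: 1 3.3073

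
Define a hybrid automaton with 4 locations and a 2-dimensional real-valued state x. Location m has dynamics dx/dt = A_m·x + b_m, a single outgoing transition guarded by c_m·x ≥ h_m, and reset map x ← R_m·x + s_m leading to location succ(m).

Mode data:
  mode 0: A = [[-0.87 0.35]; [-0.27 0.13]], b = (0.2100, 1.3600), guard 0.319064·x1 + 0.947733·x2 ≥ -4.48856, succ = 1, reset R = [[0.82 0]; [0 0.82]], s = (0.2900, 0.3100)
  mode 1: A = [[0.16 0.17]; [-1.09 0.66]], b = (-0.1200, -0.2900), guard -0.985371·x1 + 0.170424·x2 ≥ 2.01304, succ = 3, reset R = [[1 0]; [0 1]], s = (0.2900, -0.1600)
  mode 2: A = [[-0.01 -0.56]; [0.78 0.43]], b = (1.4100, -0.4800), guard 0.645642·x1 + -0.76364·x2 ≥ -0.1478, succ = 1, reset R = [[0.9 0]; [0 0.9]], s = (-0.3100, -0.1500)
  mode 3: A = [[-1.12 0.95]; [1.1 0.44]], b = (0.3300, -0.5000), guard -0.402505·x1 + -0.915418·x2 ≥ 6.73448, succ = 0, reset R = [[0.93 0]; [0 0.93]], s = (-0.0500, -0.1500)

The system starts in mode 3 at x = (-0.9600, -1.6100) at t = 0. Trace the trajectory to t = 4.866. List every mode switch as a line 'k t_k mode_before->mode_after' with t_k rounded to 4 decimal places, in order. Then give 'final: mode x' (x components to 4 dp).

1 1.2371 3->0
2 2.6508 0->1
3 4.0097 1->3
4 4.4115 3->0
final: 0 -2.5173 -5.1666

Mode 3: guard c·x = 6.7345 hit at Δt = 1.2371 (t = 1.2371), x⁻ = (-2.5904, -6.2178) → reset → x⁺ = (-2.4590, -5.9325), jump to mode 0
Mode 0: guard c·x = -4.4886 hit at Δt = 1.4137 (t = 2.6508), x⁻ = (-1.9250, -4.0880) → reset → x⁺ = (-1.2885, -3.0422), jump to mode 1
Mode 1: guard c·x = 2.0130 hit at Δt = 1.3589 (t = 4.0097), x⁻ = (-2.6789, -3.6773) → reset → x⁺ = (-2.3889, -3.8373), jump to mode 3
Mode 3: guard c·x = 6.7345 hit at Δt = 0.4018 (t = 4.4115), x⁻ = (-2.9469, -6.0610) → reset → x⁺ = (-2.7906, -5.7867), jump to mode 0
Mode 0: flow for 0.4545 to horizon, guard not reached → x = (-2.5173, -5.1666)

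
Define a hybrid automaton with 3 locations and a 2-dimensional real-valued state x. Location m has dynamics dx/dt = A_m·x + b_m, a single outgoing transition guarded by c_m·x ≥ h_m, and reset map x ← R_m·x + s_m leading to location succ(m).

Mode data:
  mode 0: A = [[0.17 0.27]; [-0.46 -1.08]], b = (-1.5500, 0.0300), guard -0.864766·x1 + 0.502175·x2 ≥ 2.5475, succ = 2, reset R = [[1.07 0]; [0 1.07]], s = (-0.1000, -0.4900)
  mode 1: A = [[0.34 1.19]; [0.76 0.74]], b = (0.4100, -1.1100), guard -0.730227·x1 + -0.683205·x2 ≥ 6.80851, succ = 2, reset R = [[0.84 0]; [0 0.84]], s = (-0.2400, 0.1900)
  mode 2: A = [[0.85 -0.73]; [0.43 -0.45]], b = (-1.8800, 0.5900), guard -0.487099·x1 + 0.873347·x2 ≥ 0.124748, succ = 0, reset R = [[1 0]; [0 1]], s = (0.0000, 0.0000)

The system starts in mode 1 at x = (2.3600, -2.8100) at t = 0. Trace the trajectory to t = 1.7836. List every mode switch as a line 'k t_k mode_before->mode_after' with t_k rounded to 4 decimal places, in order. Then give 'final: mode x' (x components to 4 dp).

1 1.0804 1->2
final: 2 -2.6459 -4.5204

Mode 1: guard c·x = 6.8085 hit at Δt = 1.0804 (t = 1.0804), x⁻ = (-2.6485, -7.1348) → reset → x⁺ = (-2.4647, -5.8032), jump to mode 2
Mode 2: flow for 0.7032 to horizon, guard not reached → x = (-2.6459, -4.5204)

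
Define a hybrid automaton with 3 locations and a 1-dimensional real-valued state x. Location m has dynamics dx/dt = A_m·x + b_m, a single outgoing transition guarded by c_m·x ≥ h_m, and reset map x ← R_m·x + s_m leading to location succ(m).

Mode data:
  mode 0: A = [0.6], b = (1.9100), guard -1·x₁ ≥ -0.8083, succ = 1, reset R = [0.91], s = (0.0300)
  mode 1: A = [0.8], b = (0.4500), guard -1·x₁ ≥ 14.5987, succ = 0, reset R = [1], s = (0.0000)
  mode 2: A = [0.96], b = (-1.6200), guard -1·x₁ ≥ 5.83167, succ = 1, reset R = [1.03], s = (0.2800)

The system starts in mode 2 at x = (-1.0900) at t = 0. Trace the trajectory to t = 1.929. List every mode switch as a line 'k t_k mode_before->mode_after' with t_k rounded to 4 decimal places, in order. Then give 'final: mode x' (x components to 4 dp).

1 1.0374 2->1
final: 1 -11.1008

Mode 2: guard c·x = 5.8317 hit at Δt = 1.0374 (t = 1.0374), x⁻ = (-5.8317) → reset → x⁺ = (-5.7266), jump to mode 1
Mode 1: flow for 0.8916 to horizon, guard not reached → x = (-11.1008)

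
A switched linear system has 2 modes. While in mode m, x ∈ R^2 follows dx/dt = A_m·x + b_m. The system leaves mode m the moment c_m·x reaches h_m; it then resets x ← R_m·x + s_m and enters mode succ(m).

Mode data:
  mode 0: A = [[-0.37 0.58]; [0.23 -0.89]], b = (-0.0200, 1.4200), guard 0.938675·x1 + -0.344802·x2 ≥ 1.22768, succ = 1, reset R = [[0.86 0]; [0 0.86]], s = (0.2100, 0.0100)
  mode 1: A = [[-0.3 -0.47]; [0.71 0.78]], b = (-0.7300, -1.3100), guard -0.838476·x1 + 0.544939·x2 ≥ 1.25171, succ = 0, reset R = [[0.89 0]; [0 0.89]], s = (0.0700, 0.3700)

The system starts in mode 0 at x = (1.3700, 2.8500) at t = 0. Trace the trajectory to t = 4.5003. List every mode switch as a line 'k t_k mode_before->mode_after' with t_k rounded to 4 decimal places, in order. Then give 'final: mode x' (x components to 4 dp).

1 1.0261 0->1
2 1.6751 1->0
3 3.4044 0->1
4 4.0903 1->0
final: 0 1.0506 2.6846

Mode 0: guard c·x = 1.2277 hit at Δt = 1.0261 (t = 1.0261), x⁻ = (2.1860, 2.3906) → reset → x⁺ = (2.0900, 2.0659), jump to mode 1
Mode 1: guard c·x = 1.2517 hit at Δt = 0.6490 (t = 1.6751), x⁻ = (0.5577, 3.1551) → reset → x⁺ = (0.5664, 3.1780), jump to mode 0
Mode 0: guard c·x = 1.2277 hit at Δt = 1.7293 (t = 3.4044), x⁻ = (2.1447, 2.2782) → reset → x⁺ = (2.0545, 1.9693), jump to mode 1
Mode 1: guard c·x = 1.2517 hit at Δt = 0.6858 (t = 4.0903), x⁻ = (0.4806, 3.0365) → reset → x⁺ = (0.4978, 3.0725), jump to mode 0
Mode 0: flow for 0.4100 to horizon, guard not reached → x = (1.0506, 2.6846)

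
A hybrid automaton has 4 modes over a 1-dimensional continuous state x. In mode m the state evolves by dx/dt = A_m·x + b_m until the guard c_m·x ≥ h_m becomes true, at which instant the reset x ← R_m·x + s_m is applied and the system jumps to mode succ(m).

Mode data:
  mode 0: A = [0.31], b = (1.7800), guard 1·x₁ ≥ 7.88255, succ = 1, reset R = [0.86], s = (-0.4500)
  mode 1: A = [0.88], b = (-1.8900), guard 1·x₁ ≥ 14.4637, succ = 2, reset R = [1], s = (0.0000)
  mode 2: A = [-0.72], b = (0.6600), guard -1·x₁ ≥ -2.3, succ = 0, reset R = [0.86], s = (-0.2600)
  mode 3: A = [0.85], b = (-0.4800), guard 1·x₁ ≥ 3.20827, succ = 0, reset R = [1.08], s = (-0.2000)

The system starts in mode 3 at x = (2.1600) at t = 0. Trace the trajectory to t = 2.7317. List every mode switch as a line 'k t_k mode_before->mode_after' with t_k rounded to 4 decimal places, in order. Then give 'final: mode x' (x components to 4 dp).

Mode 3: guard c·x = 3.2083 hit at Δt = 0.5942 (t = 0.5942), x⁻ = (3.2083) → reset → x⁺ = (3.2649), jump to mode 0
Mode 0: guard c·x = 7.8826 hit at Δt = 1.3351 (t = 1.9293), x⁻ = (7.8826) → reset → x⁺ = (6.3290), jump to mode 1
Mode 1: flow for 0.8024 to horizon, guard not reached → x = (10.6194)

1 0.5942 3->0
2 1.9293 0->1
final: 1 10.6194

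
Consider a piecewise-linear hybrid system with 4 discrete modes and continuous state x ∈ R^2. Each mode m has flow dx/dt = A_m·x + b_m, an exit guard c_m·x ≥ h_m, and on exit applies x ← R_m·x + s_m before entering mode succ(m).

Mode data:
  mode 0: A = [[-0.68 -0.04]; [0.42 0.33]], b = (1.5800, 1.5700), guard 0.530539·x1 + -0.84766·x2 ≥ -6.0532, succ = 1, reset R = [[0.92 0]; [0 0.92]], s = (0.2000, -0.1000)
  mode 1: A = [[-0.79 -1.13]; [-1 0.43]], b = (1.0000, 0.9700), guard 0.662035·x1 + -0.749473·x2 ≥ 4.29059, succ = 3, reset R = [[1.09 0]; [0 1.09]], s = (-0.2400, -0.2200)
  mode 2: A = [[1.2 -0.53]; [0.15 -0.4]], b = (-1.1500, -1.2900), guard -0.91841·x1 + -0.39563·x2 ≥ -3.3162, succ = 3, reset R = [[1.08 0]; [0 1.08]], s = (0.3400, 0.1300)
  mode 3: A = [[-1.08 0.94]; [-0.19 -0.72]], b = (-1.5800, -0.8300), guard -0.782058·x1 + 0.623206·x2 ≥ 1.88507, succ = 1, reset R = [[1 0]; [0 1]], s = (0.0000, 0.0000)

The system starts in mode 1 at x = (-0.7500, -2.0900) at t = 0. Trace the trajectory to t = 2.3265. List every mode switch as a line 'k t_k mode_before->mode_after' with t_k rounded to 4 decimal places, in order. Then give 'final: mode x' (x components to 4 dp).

1 1.1906 1->3
final: 3 -2.0516 -2.2849

Mode 1: guard c·x = 4.2906 hit at Δt = 1.1906 (t = 1.1906), x⁻ = (2.6333, -3.3987) → reset → x⁺ = (2.6303, -3.9246), jump to mode 3
Mode 3: flow for 1.1359 to horizon, guard not reached → x = (-2.0516, -2.2849)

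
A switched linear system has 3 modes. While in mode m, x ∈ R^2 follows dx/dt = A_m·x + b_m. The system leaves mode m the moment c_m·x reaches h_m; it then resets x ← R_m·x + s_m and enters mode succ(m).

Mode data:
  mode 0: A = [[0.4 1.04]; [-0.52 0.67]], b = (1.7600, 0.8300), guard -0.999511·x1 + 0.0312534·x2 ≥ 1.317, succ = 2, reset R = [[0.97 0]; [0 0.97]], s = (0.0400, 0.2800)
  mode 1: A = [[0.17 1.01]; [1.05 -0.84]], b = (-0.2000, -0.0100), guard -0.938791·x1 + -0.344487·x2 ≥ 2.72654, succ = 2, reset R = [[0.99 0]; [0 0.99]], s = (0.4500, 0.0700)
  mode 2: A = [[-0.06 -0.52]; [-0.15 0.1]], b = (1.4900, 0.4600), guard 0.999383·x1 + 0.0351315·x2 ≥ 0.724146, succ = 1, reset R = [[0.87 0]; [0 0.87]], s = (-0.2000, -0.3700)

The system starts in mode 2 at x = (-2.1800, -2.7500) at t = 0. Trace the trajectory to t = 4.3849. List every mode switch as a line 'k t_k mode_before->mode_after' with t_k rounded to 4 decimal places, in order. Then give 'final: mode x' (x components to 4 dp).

Mode 2: guard c·x = 0.7241 hit at Δt = 1.0462 (t = 1.0462), x⁻ = (0.8101, -2.4333) → reset → x⁺ = (0.5048, -2.4870), jump to mode 1
Mode 1: guard c·x = 2.7265 hit at Δt = 1.2816 (t = 2.3278), x⁻ = (-2.2500, -1.7832) → reset → x⁺ = (-1.7775, -1.6953), jump to mode 2
Mode 2: guard c·x = 0.7241 hit at Δt = 1.1214 (t = 3.4492), x⁻ = (0.7690, -1.2629) → reset → x⁺ = (0.4690, -1.4688), jump to mode 1
Mode 1: flow for 0.9357 to horizon, guard not reached → x = (-0.7001, -0.8272)

1 1.0462 2->1
2 2.3278 1->2
3 3.4492 2->1
final: 1 -0.7001 -0.8272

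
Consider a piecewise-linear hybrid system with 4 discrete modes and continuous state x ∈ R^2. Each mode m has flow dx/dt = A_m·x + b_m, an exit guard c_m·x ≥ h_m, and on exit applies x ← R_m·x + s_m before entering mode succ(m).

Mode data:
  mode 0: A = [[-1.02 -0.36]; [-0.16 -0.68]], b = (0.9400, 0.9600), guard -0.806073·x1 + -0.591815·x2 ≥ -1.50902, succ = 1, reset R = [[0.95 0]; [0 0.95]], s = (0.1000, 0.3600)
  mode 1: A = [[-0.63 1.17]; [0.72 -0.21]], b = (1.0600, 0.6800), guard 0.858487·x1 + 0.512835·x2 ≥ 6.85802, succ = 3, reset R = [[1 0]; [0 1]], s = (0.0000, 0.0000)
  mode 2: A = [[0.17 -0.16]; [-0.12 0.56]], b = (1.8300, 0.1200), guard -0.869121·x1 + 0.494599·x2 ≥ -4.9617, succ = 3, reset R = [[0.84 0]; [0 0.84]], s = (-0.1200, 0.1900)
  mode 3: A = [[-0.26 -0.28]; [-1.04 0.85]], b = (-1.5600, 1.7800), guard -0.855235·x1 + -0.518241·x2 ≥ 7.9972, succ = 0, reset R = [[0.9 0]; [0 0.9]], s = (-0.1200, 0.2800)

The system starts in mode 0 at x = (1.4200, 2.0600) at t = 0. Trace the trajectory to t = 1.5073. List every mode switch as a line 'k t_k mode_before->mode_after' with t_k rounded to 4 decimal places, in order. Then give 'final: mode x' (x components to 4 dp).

Mode 0: guard c·x = -1.5090 hit at Δt = 1.0465 (t = 1.0465), x⁻ = (0.6840, 1.6182) → reset → x⁺ = (0.7498, 1.8973), jump to mode 1
Mode 1: flow for 0.4608 to horizon, guard not reached → x = (1.9967, 2.4599)

1 1.0465 0->1
final: 1 1.9967 2.4599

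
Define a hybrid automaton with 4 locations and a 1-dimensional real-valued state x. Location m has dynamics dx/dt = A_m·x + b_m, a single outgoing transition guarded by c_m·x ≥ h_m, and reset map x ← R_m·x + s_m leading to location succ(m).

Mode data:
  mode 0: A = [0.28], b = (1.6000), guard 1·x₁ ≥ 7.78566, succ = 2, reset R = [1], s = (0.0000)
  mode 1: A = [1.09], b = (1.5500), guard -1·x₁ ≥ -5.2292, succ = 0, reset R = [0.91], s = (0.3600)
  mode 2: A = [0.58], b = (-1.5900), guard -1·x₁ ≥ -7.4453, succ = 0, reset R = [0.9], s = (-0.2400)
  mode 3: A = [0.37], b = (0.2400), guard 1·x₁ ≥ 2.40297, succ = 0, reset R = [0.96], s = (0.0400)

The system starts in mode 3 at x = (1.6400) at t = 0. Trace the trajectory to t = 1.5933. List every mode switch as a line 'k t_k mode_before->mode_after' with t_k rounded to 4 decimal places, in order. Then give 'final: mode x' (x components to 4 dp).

Mode 3: guard c·x = 2.4030 hit at Δt = 0.7776 (t = 0.7776), x⁻ = (2.4030) → reset → x⁺ = (2.3469), jump to mode 0
Mode 0: flow for 0.8157 to horizon, guard not reached → x = (4.4152)

1 0.7776 3->0
final: 0 4.4152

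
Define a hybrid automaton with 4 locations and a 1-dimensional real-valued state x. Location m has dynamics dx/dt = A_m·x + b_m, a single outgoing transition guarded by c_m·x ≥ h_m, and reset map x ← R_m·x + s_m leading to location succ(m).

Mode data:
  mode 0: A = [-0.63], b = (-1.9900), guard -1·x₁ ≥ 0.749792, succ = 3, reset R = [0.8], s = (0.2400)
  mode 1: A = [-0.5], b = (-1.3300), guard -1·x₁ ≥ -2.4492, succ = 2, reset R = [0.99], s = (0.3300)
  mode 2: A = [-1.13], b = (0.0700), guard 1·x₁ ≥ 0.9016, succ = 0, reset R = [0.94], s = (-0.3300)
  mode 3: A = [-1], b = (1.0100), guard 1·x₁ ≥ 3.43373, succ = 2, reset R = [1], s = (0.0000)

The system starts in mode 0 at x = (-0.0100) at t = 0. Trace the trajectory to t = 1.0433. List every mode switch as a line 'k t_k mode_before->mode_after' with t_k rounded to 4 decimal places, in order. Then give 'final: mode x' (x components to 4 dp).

1 0.4251 0->3
final: 3 0.2718

Mode 0: guard c·x = 0.7498 hit at Δt = 0.4251 (t = 0.4251), x⁻ = (-0.7498) → reset → x⁺ = (-0.3598), jump to mode 3
Mode 3: flow for 0.6182 to horizon, guard not reached → x = (0.2718)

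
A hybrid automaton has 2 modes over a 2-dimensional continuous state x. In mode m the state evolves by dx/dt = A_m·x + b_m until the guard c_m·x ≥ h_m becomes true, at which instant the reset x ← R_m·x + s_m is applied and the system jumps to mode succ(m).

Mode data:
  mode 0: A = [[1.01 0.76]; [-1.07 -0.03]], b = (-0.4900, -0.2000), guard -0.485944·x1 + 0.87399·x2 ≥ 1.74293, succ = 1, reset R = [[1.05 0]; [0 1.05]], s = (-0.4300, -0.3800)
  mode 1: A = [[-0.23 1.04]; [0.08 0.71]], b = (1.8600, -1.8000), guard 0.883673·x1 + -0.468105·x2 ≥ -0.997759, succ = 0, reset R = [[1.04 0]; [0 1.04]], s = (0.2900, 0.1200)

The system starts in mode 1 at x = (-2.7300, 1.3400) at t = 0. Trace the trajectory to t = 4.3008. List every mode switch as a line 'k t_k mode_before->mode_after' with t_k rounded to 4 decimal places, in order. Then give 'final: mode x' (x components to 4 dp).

Mode 1: guard c·x = -0.9978 hit at Δt = 0.5864 (t = 0.5864), x⁻ = (-0.8009, 0.6196) → reset → x⁺ = (-0.5429, 0.7643), jump to mode 0
Mode 0: guard c·x = 1.7429 hit at Δt = 1.0230 (t = 1.6094), x⁻ = (-1.0637, 1.4028) → reset → x⁺ = (-1.5469, 1.0929), jump to mode 1
Mode 1: guard c·x = -0.9978 hit at Δt = 0.2666 (t = 1.8760), x⁻ = (-0.7235, 0.7657) → reset → x⁺ = (-0.4624, 0.9163), jump to mode 0
Mode 0: guard c·x = 1.7429 hit at Δt = 1.4141 (t = 3.2901), x⁻ = (-0.7889, 1.5556) → reset → x⁺ = (-1.2583, 1.2534), jump to mode 1
Mode 1: guard c·x = -0.9978 hit at Δt = 0.2075 (t = 3.4976), x⁻ = (-0.5817, 1.0334) → reset → x⁺ = (-0.3149, 1.1947), jump to mode 0
Mode 0: flow for 0.8032 to horizon, guard not reached → x = (-0.1702, 1.2229)

1 0.5864 1->0
2 1.6094 0->1
3 1.8760 1->0
4 3.2901 0->1
5 3.4976 1->0
final: 0 -0.1702 1.2229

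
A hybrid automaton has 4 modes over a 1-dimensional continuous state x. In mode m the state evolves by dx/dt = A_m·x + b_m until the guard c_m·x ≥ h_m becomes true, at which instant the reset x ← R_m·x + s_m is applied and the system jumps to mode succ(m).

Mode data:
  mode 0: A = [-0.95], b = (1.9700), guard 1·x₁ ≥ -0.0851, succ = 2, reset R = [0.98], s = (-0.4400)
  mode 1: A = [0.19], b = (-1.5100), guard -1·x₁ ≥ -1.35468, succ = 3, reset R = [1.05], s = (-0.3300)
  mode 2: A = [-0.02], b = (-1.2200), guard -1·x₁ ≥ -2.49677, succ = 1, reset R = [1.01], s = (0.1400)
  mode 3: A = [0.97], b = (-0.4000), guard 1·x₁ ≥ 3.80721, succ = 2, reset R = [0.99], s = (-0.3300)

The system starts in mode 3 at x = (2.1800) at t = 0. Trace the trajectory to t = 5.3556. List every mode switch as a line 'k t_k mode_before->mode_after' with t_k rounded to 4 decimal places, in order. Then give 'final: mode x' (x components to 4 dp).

Mode 3: guard c·x = 3.8072 hit at Δt = 0.6728 (t = 0.6728), x⁻ = (3.8072) → reset → x⁺ = (3.4391), jump to mode 2
Mode 2: guard c·x = -2.4968 hit at Δt = 0.7366 (t = 1.4094), x⁻ = (2.4968) → reset → x⁺ = (2.6617), jump to mode 1
Mode 1: guard c·x = -1.3547 hit at Δt = 1.1630 (t = 2.5724), x⁻ = (1.3547) → reset → x⁺ = (1.0924), jump to mode 3
Mode 3: guard c·x = 3.8072 hit at Δt = 1.6576 (t = 4.2300), x⁻ = (3.8072) → reset → x⁺ = (3.4391), jump to mode 2
Mode 2: guard c·x = -2.4968 hit at Δt = 0.7366 (t = 4.9666), x⁻ = (2.4968) → reset → x⁺ = (2.6617), jump to mode 1
Mode 1: flow for 0.3890 to horizon, guard not reached → x = (2.2563)

1 0.6728 3->2
2 1.4094 2->1
3 2.5724 1->3
4 4.2300 3->2
5 4.9666 2->1
final: 1 2.2563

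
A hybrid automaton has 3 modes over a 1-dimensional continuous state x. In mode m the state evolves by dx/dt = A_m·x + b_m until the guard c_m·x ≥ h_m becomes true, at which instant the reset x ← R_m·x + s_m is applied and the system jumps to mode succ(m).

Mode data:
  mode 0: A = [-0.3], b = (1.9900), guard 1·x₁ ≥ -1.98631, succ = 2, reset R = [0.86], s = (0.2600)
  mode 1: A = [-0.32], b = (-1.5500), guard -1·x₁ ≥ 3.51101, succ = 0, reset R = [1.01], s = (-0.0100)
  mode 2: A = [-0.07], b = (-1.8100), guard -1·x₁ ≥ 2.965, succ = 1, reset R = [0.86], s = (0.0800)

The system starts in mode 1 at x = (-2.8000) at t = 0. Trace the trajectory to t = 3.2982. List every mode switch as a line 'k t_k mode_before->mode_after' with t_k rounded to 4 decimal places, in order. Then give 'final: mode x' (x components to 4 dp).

1 1.3361 1->0
2 1.8938 0->2
3 2.8103 2->1
final: 1 -2.8130

Mode 1: guard c·x = 3.5110 hit at Δt = 1.3361 (t = 1.3361), x⁻ = (-3.5110) → reset → x⁺ = (-3.5561), jump to mode 0
Mode 0: guard c·x = -1.9863 hit at Δt = 0.5577 (t = 1.8938), x⁻ = (-1.9863) → reset → x⁺ = (-1.4482), jump to mode 2
Mode 2: guard c·x = 2.9650 hit at Δt = 0.9165 (t = 2.8103), x⁻ = (-2.9650) → reset → x⁺ = (-2.4699), jump to mode 1
Mode 1: flow for 0.4879 to horizon, guard not reached → x = (-2.8130)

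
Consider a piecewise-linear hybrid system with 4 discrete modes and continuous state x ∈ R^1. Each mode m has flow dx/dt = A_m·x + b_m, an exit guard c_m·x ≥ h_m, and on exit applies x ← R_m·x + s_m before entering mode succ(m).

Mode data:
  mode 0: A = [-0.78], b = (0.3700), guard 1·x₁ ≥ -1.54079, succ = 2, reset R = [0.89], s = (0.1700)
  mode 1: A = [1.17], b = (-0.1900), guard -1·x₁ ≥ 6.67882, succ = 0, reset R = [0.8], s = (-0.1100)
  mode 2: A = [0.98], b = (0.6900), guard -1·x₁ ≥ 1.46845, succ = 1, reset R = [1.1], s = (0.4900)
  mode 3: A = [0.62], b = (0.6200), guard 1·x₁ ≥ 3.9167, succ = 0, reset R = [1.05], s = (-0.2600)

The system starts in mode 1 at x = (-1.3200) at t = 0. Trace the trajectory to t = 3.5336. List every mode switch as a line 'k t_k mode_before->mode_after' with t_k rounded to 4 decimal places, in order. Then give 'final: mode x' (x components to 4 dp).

1 1.3071 1->0
2 2.6903 0->2
3 3.1291 2->1
final: 1 -1.9047

Mode 1: guard c·x = 6.6788 hit at Δt = 1.3071 (t = 1.3071), x⁻ = (-6.6788) → reset → x⁺ = (-5.4531), jump to mode 0
Mode 0: guard c·x = -1.5408 hit at Δt = 1.3832 (t = 2.6903), x⁻ = (-1.5408) → reset → x⁺ = (-1.2013), jump to mode 2
Mode 2: guard c·x = 1.4685 hit at Δt = 0.4388 (t = 3.1291), x⁻ = (-1.4684) → reset → x⁺ = (-1.1253), jump to mode 1
Mode 1: flow for 0.4045 to horizon, guard not reached → x = (-1.9047)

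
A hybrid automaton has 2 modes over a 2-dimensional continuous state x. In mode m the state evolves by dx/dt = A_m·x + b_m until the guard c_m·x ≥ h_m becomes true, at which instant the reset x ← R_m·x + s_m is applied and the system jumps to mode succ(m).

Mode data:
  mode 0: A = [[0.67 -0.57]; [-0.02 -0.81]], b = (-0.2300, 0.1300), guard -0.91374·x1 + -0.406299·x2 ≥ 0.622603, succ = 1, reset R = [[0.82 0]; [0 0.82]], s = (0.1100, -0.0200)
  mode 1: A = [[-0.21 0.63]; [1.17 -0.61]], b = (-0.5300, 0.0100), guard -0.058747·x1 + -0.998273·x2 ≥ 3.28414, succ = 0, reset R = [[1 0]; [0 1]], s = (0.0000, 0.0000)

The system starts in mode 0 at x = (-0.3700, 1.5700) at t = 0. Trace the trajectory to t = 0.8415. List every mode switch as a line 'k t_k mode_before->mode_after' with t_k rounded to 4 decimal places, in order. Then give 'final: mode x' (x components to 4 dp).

1 0.5349 0->1
final: 1 -0.8263 0.4508

Mode 0: guard c·x = 0.6226 hit at Δt = 0.5349 (t = 0.5349), x⁻ = (-1.1621, 1.0812) → reset → x⁺ = (-0.8430, 0.8666), jump to mode 1
Mode 1: flow for 0.3066 to horizon, guard not reached → x = (-0.8263, 0.4508)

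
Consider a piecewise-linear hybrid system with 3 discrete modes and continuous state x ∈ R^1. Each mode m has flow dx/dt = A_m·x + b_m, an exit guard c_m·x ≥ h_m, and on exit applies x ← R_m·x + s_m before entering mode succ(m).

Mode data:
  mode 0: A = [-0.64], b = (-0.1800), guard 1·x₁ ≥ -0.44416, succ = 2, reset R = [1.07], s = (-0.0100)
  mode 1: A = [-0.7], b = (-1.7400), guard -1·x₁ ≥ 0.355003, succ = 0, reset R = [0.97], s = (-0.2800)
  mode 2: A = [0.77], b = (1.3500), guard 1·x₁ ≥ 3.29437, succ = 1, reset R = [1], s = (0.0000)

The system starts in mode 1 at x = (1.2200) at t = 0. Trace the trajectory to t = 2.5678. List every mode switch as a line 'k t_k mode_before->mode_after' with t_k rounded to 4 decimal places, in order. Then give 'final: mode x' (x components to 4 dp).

Mode 1: guard c·x = 0.3550 hit at Δt = 0.7906 (t = 0.7906), x⁻ = (-0.3550) → reset → x⁺ = (-0.6244), jump to mode 0
Mode 0: guard c·x = -0.4442 hit at Δt = 1.1638 (t = 1.9544), x⁻ = (-0.4442) → reset → x⁺ = (-0.4853), jump to mode 2
Mode 2: flow for 0.6134 to horizon, guard not reached → x = (0.2802)

1 0.7906 1->0
2 1.9544 0->2
final: 2 0.2802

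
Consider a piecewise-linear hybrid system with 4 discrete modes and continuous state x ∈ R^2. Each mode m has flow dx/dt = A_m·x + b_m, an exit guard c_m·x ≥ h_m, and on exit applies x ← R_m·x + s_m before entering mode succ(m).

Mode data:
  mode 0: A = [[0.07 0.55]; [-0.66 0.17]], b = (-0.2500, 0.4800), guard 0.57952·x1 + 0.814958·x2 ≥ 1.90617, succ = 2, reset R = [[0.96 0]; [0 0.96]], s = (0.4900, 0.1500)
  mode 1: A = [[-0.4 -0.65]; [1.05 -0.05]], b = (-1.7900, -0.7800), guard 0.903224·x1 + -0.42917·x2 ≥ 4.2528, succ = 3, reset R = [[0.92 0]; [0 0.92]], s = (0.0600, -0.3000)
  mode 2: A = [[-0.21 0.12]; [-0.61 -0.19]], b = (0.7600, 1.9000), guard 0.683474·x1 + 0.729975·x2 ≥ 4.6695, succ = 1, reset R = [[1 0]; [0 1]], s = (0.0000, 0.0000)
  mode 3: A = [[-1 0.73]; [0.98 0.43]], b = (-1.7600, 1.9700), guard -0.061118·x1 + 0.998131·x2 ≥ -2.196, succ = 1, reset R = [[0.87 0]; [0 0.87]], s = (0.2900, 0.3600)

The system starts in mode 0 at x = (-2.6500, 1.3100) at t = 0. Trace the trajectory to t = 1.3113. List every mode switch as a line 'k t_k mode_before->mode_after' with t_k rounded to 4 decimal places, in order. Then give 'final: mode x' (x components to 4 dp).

Mode 0: guard c·x = 1.9062 hit at Δt = 0.9413 (t = 0.9413), x⁻ = (-1.7608, 3.5911) → reset → x⁺ = (-1.2004, 3.5974), jump to mode 2
Mode 2: flow for 0.3700 to horizon, guard not reached → x = (-0.6720, 4.2352)

1 0.9413 0->2
final: 2 -0.6720 4.2352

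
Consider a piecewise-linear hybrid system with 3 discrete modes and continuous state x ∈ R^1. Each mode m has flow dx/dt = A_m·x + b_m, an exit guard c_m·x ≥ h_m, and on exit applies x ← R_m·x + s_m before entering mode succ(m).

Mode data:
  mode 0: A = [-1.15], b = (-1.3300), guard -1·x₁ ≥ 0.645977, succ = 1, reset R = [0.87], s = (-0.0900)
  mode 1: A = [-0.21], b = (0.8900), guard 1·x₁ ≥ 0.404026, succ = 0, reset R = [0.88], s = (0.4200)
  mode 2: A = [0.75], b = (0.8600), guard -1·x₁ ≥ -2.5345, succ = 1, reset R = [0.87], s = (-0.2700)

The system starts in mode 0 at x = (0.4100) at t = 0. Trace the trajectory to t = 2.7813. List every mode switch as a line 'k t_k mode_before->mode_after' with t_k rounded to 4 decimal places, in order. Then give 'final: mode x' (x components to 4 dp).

1 0.9749 0->1
2 2.1334 1->0
final: 0 -0.2394

Mode 0: guard c·x = 0.6460 hit at Δt = 0.9749 (t = 0.9749), x⁻ = (-0.6460) → reset → x⁺ = (-0.6520), jump to mode 1
Mode 1: guard c·x = 0.4040 hit at Δt = 1.1585 (t = 2.1334), x⁻ = (0.4040) → reset → x⁺ = (0.7755), jump to mode 0
Mode 0: flow for 0.6479 to horizon, guard not reached → x = (-0.2394)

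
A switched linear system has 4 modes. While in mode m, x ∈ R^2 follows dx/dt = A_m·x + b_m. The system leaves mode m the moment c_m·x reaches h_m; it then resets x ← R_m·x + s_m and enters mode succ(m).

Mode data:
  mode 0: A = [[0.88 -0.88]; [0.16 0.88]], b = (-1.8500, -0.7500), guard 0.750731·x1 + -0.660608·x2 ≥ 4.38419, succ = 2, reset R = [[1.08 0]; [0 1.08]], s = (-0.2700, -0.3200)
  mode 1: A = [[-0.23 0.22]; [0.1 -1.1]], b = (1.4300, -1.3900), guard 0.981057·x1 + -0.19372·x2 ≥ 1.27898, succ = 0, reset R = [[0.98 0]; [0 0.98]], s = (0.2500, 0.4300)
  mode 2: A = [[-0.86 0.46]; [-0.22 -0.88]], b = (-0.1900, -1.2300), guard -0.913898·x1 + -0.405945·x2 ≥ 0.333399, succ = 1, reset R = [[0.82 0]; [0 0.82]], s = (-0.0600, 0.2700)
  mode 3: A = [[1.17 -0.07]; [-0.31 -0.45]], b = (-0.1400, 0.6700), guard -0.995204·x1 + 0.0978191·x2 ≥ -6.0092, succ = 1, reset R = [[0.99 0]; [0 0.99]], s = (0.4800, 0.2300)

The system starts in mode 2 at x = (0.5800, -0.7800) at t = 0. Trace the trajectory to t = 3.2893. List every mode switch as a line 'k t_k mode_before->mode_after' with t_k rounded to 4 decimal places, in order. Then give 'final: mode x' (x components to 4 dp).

1 0.5379 2->1
2 1.5170 1->0
3 2.9414 0->2
final: 2 1.5793 -3.3850

Mode 2: guard c·x = 0.3334 hit at Δt = 0.5379 (t = 0.5379), x⁻ = (0.0980, -1.0419) → reset → x⁺ = (0.0203, -0.5843), jump to mode 1
Mode 1: guard c·x = 1.2790 hit at Δt = 0.9791 (t = 1.5170), x⁻ = (1.1080, -0.9911) → reset → x⁺ = (1.3358, -0.5413), jump to mode 0
Mode 0: guard c·x = 4.3842 hit at Δt = 1.4244 (t = 2.9414), x⁻ = (2.9201, -3.3181) → reset → x⁺ = (2.8837, -3.9035), jump to mode 2
Mode 2: flow for 0.3479 to horizon, guard not reached → x = (1.5793, -3.3850)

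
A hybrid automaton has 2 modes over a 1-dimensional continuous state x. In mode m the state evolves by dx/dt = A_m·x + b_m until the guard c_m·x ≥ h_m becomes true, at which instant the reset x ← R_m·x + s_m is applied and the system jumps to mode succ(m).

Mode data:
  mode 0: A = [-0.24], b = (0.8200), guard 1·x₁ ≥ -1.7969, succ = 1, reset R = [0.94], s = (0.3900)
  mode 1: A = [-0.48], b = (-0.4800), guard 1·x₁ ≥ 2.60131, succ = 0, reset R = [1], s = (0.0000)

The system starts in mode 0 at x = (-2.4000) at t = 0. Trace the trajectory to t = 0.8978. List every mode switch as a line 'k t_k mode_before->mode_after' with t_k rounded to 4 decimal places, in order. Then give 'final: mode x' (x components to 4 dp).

Mode 0: guard c·x = -1.7969 hit at Δt = 0.4561 (t = 0.4561), x⁻ = (-1.7969) → reset → x⁺ = (-1.2991), jump to mode 1
Mode 1: flow for 0.4417 to horizon, guard not reached → x = (-1.2419)

1 0.4561 0->1
final: 1 -1.2419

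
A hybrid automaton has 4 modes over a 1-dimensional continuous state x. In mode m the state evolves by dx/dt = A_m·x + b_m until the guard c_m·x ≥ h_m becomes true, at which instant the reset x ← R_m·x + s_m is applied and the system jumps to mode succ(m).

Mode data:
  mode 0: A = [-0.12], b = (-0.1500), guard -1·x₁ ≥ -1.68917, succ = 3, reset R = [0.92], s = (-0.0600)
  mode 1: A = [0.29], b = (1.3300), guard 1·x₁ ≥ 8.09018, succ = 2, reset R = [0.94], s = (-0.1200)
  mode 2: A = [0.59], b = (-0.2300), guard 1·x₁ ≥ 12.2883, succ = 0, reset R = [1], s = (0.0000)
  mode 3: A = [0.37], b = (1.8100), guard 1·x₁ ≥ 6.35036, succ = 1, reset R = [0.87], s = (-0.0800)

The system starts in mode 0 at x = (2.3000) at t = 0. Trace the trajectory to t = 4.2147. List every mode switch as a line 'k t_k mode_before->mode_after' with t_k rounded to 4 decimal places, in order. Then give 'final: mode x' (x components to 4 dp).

Mode 0: guard c·x = -1.6892 hit at Δt = 1.5735 (t = 1.5735), x⁻ = (1.6892) → reset → x⁺ = (1.4940), jump to mode 3
Mode 3: guard c·x = 6.3504 hit at Δt = 1.5286 (t = 3.1021), x⁻ = (6.3504) → reset → x⁺ = (5.4448), jump to mode 1
Mode 1: guard c·x = 8.0902 hit at Δt = 0.8071 (t = 3.9092), x⁻ = (8.0902) → reset → x⁺ = (7.4848), jump to mode 2
Mode 2: flow for 0.3055 to horizon, guard not reached → x = (8.8861)

1 1.5735 0->3
2 3.1021 3->1
3 3.9092 1->2
final: 2 8.8861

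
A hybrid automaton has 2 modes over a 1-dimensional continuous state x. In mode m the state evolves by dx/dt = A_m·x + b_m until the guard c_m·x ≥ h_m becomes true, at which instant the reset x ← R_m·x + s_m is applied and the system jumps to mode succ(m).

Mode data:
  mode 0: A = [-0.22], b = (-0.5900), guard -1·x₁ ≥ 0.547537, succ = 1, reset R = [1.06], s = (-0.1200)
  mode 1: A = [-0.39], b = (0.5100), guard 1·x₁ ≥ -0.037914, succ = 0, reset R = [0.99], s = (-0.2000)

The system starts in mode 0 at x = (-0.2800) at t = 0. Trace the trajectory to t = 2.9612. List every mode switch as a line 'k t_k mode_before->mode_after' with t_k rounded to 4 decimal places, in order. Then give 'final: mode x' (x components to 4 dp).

1 0.5368 0->1
2 1.5633 1->0
3 2.1798 0->1
final: 1 -0.1729

Mode 0: guard c·x = 0.5475 hit at Δt = 0.5368 (t = 0.5368), x⁻ = (-0.5475) → reset → x⁺ = (-0.7004), jump to mode 1
Mode 1: guard c·x = -0.0379 hit at Δt = 1.0265 (t = 1.5633), x⁻ = (-0.0379) → reset → x⁺ = (-0.2375), jump to mode 0
Mode 0: guard c·x = 0.5475 hit at Δt = 0.6165 (t = 2.1798), x⁻ = (-0.5475) → reset → x⁺ = (-0.7004), jump to mode 1
Mode 1: flow for 0.7814 to horizon, guard not reached → x = (-0.1729)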